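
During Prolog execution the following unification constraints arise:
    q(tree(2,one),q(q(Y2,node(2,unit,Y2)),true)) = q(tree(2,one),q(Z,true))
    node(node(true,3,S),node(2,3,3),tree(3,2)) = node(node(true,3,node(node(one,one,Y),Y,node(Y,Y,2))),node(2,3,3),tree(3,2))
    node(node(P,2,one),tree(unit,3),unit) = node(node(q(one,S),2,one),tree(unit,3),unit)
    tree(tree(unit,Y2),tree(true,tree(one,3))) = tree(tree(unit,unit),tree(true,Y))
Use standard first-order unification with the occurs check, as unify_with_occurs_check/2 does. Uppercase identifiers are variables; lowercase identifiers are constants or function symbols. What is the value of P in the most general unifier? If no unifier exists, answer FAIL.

Decompose q/2: tree(2,one) = tree(2,one),  q(q(Y2,node(2,unit,Y2)),true) = q(Z,true).
Delete trivial equation tree(2,one) = tree(2,one).
Decompose q/2: q(Y2,node(2,unit,Y2)) = Z,  true = true.
Bind Z := q(Y2,node(2,unit,Y2)); no other remaining equation mentions Z.
Delete trivial equation true = true.
Decompose node/3: node(true,3,S) = node(true,3,node(node(one,one,Y),Y,node(Y,Y,2))),  node(2,3,3) = node(2,3,3),  tree(3,2) = tree(3,2).
Decompose node/3: true = true,  3 = 3,  S = node(node(one,one,Y),Y,node(Y,Y,2)).
Delete trivial equation true = true.
Delete trivial equation 3 = 3.
Bind S := node(node(one,one,Y),Y,node(Y,Y,2)); substituting into the one remaining equation that mentions S gives: node(node(P,2,one),tree(unit,3),unit) = node(node(q(one,node(node(one,one,Y),Y,node(Y,Y,2))),2,one),tree(unit,3),unit).
Delete trivial equation node(2,3,3) = node(2,3,3).
Delete trivial equation tree(3,2) = tree(3,2).
Decompose node/3: node(P,2,one) = node(q(one,node(node(one,one,Y),Y,node(Y,Y,2))),2,one),  tree(unit,3) = tree(unit,3),  unit = unit.
Decompose node/3: P = q(one,node(node(one,one,Y),Y,node(Y,Y,2))),  2 = 2,  one = one.
Bind P := q(one,node(node(one,one,Y),Y,node(Y,Y,2))); no other remaining equation mentions P.
Delete trivial equation 2 = 2.
Delete trivial equation one = one.
Delete trivial equation tree(unit,3) = tree(unit,3).
Delete trivial equation unit = unit.
Decompose tree/2: tree(unit,Y2) = tree(unit,unit),  tree(true,tree(one,3)) = tree(true,Y).
Decompose tree/2: unit = unit,  Y2 = unit.
Delete trivial equation unit = unit.
Bind Y2 := unit; no other remaining equation mentions Y2. Substituting into the earlier binding gives Z := q(unit,node(2,unit,unit)).
Decompose tree/2: true = true,  tree(one,3) = Y.
Delete trivial equation true = true.
Bind Y := tree(one,3). Substituting into the earlier bindings gives S := node(node(one,one,tree(one,3)),tree(one,3),node(tree(one,3),tree(one,3),2)), P := q(one,node(node(one,one,tree(one,3)),tree(one,3),node(tree(one,3),tree(one,3),2))).
MGU = { Z ↦ q(unit,node(2,unit,unit)), S ↦ node(node(one,one,tree(one,3)),tree(one,3),node(tree(one,3),tree(one,3),2)), P ↦ q(one,node(node(one,one,tree(one,3)),tree(one,3),node(tree(one,3),tree(one,3),2))), Y2 ↦ unit, Y ↦ tree(one,3) }, so P ↦ q(one,node(node(one,one,tree(one,3)),tree(one,3),node(tree(one,3),tree(one,3),2))).

q(one,node(node(one,one,tree(one,3)),tree(one,3),node(tree(one,3),tree(one,3),2)))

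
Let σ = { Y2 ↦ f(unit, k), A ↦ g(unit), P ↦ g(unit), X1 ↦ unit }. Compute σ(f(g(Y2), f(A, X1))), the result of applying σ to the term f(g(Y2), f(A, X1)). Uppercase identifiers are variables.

Replace each occurrence of Y2 with f(unit, k).
Replace each occurrence of A with g(unit).
Replace each occurrence of X1 with unit.
Result: f(g(f(unit, k)), f(g(unit), unit)).

f(g(f(unit, k)), f(g(unit), unit))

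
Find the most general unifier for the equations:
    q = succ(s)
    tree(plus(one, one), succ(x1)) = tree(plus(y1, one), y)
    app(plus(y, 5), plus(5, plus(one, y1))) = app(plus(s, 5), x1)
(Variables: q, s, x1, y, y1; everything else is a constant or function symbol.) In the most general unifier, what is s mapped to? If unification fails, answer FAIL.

succ(plus(5, plus(one, one)))

Bind q := succ(s); no other remaining equation mentions q.
Decompose tree/2: plus(one, one) = plus(y1, one),  succ(x1) = y.
Decompose plus/2: one = y1,  one = one.
Bind y1 := one; substituting into the one remaining equation that mentions y1 gives: app(plus(y, 5), plus(5, plus(one, one))) = app(plus(s, 5), x1).
Delete trivial equation one = one.
Bind y := succ(x1); substituting into the remaining equation gives: app(plus(succ(x1), 5), plus(5, plus(one, one))) = app(plus(s, 5), x1).
Decompose app/2: plus(succ(x1), 5) = plus(s, 5),  plus(5, plus(one, one)) = x1.
Decompose plus/2: succ(x1) = s,  5 = 5.
Bind s := succ(x1); no other remaining equation mentions s. Substituting into the earlier binding gives q := succ(succ(x1)).
Delete trivial equation 5 = 5.
Bind x1 := plus(5, plus(one, one)). Substituting into the earlier bindings gives q := succ(succ(plus(5, plus(one, one)))), y := succ(plus(5, plus(one, one))), s := succ(plus(5, plus(one, one))).
MGU = { q -> succ(succ(plus(5, plus(one, one)))), y1 -> one, y -> succ(plus(5, plus(one, one))), s -> succ(plus(5, plus(one, one))), x1 -> plus(5, plus(one, one)) }, so s -> succ(plus(5, plus(one, one))).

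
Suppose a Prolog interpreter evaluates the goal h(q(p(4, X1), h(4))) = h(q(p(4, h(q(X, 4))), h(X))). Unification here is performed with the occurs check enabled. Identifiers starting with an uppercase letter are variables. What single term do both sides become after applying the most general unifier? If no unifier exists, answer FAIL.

Decompose h/1: q(p(4, X1), h(4)) = q(p(4, h(q(X, 4))), h(X)).
Decompose q/2: p(4, X1) = p(4, h(q(X, 4))),  h(4) = h(X).
Decompose p/2: 4 = 4,  X1 = h(q(X, 4)).
Delete trivial equation 4 = 4.
Bind X1 := h(q(X, 4)); no other remaining equation mentions X1.
Decompose h/1: 4 = X.
Bind X := 4. Substituting into the earlier binding gives X1 := h(q(4, 4)).
Applying the MGU to either side gives h(q(p(4, h(q(4, 4))), h(4))).

h(q(p(4, h(q(4, 4))), h(4)))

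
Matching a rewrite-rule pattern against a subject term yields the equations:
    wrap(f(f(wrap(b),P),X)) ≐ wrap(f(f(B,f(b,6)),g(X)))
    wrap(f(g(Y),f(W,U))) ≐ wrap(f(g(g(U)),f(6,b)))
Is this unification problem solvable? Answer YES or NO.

NO

Decompose wrap/1: f(f(wrap(b),P),X) ≐ f(f(B,f(b,6)),g(X)).
Decompose f/2: f(wrap(b),P) ≐ f(B,f(b,6)),  X ≐ g(X).
Decompose f/2: wrap(b) ≐ B,  P ≐ f(b,6).
Bind B := wrap(b); no other remaining equation mentions B.
Bind P := f(b,6); no other remaining equation mentions P.
Occurs check fails: X occurs in g(X); the equation X ≐ g(X) has no finite solution.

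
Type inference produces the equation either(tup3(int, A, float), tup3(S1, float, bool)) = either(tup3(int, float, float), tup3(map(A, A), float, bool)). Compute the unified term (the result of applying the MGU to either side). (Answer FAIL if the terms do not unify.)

Decompose either/2: tup3(int, A, float) = tup3(int, float, float),  tup3(S1, float, bool) = tup3(map(A, A), float, bool).
Decompose tup3/3: int = int,  A = float,  float = float.
Delete trivial equation int = int.
Bind A := float; substituting into the one remaining equation that mentions A gives: tup3(S1, float, bool) = tup3(map(float, float), float, bool).
Delete trivial equation float = float.
Decompose tup3/3: S1 = map(float, float),  float = float,  bool = bool.
Bind S1 := map(float, float); no other remaining equation mentions S1.
Delete trivial equation float = float.
Delete trivial equation bool = bool.
Applying the MGU to either side gives either(tup3(int, float, float), tup3(map(float, float), float, bool)).

either(tup3(int, float, float), tup3(map(float, float), float, bool))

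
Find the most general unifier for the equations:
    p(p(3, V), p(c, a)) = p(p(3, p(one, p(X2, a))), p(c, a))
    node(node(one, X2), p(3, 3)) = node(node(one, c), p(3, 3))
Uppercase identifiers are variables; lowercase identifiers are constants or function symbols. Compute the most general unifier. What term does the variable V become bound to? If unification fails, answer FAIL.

p(one, p(c, a))

Decompose p/2: p(3, V) = p(3, p(one, p(X2, a))),  p(c, a) = p(c, a).
Decompose p/2: 3 = 3,  V = p(one, p(X2, a)).
Delete trivial equation 3 = 3.
Bind V := p(one, p(X2, a)); no other remaining equation mentions V.
Delete trivial equation p(c, a) = p(c, a).
Decompose node/2: node(one, X2) = node(one, c),  p(3, 3) = p(3, 3).
Decompose node/2: one = one,  X2 = c.
Delete trivial equation one = one.
Bind X2 := c; no other remaining equation mentions X2. Substituting into the earlier binding gives V := p(one, p(c, a)).
Delete trivial equation p(3, 3) = p(3, 3).
MGU = { V -> p(one, p(c, a)), X2 -> c }, so V -> p(one, p(c, a)).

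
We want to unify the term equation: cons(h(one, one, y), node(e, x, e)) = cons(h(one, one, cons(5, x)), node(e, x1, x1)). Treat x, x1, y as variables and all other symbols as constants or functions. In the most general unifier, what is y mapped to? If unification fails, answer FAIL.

Decompose cons/2: h(one, one, y) = h(one, one, cons(5, x)),  node(e, x, e) = node(e, x1, x1).
Decompose h/3: one = one,  one = one,  y = cons(5, x).
Delete trivial equation one = one.
Delete trivial equation one = one.
Bind y := cons(5, x); no other remaining equation mentions y.
Decompose node/3: e = e,  x = x1,  e = x1.
Delete trivial equation e = e.
Bind x := x1; no other remaining equation mentions x. Substituting into the earlier binding gives y := cons(5, x1).
Bind x1 := e. Substituting into the earlier bindings gives y := cons(5, e), x := e.
MGU = { y := cons(5, e), x := e, x1 := e }, so y := cons(5, e).

cons(5, e)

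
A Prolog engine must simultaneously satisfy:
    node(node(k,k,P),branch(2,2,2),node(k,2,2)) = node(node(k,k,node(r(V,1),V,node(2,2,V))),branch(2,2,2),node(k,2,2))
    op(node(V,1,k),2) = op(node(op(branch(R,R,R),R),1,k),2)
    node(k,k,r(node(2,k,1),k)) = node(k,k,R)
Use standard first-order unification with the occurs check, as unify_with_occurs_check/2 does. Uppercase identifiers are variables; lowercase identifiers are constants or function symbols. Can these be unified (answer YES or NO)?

YES

Decompose node/3: node(k,k,P) = node(k,k,node(r(V,1),V,node(2,2,V))),  branch(2,2,2) = branch(2,2,2),  node(k,2,2) = node(k,2,2).
Decompose node/3: k = k,  k = k,  P = node(r(V,1),V,node(2,2,V)).
Delete trivial equation k = k.
Delete trivial equation k = k.
Bind P := node(r(V,1),V,node(2,2,V)); no other remaining equation mentions P.
Delete trivial equation branch(2,2,2) = branch(2,2,2).
Delete trivial equation node(k,2,2) = node(k,2,2).
Decompose op/2: node(V,1,k) = node(op(branch(R,R,R),R),1,k),  2 = 2.
Decompose node/3: V = op(branch(R,R,R),R),  1 = 1,  k = k.
Bind V := op(branch(R,R,R),R); no other remaining equation mentions V. Substituting into the earlier binding gives P := node(r(op(branch(R,R,R),R),1),op(branch(R,R,R),R),node(2,2,op(branch(R,R,R),R))).
Delete trivial equation 1 = 1.
Delete trivial equation k = k.
Delete trivial equation 2 = 2.
Decompose node/3: k = k,  k = k,  r(node(2,k,1),k) = R.
Delete trivial equation k = k.
Delete trivial equation k = k.
Bind R := r(node(2,k,1),k). Substituting into the earlier bindings gives P := node(r(op(branch(r(node(2,k,1),k),r(node(2,k,1),k),r(node(2,k,1),k)),r(node(2,k,1),k)),1),op(branch(r(node(2,k,1),k),r(node(2,k,1),k),r(node(2,k,1),k)),r(node(2,k,1),k)),node(2,2,op(branch(r(node(2,k,1),k),r(node(2,k,1),k),r(node(2,k,1),k)),r(node(2,k,1),k)))), V := op(branch(r(node(2,k,1),k),r(node(2,k,1),k),r(node(2,k,1),k)),r(node(2,k,1),k)).
No equations remain and no clash or occurs-check failure arose, so a unifier exists.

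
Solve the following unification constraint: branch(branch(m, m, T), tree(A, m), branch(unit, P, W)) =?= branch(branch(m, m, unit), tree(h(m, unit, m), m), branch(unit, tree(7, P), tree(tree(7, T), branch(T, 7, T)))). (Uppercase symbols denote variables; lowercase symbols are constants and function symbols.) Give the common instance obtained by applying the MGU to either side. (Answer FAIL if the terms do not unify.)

FAIL

Decompose branch/3: branch(m, m, T) =?= branch(m, m, unit),  tree(A, m) =?= tree(h(m, unit, m), m),  branch(unit, P, W) =?= branch(unit, tree(7, P), tree(tree(7, T), branch(T, 7, T))).
Decompose branch/3: m =?= m,  m =?= m,  T =?= unit.
Delete trivial equation m =?= m.
Delete trivial equation m =?= m.
Bind T := unit; substituting into the one remaining equation that mentions T gives: branch(unit, P, W) =?= branch(unit, tree(7, P), tree(tree(7, unit), branch(unit, 7, unit))).
Decompose tree/2: A =?= h(m, unit, m),  m =?= m.
Bind A := h(m, unit, m); no other remaining equation mentions A.
Delete trivial equation m =?= m.
Decompose branch/3: unit =?= unit,  P =?= tree(7, P),  W =?= tree(tree(7, unit), branch(unit, 7, unit)).
Delete trivial equation unit =?= unit.
Occurs check fails: P occurs in tree(7, P); the equation P =?= tree(7, P) has no finite solution.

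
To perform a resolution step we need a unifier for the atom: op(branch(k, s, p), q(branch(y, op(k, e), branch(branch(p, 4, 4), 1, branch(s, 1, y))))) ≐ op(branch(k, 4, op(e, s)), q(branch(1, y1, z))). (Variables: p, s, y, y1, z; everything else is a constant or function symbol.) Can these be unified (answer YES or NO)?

YES

Decompose op/2: branch(k, s, p) ≐ branch(k, 4, op(e, s)),  q(branch(y, op(k, e), branch(branch(p, 4, 4), 1, branch(s, 1, y)))) ≐ q(branch(1, y1, z)).
Decompose branch/3: k ≐ k,  s ≐ 4,  p ≐ op(e, s).
Delete trivial equation k ≐ k.
Bind s := 4; substituting into the remaining equations gives: p ≐ op(e, 4),  q(branch(y, op(k, e), branch(branch(p, 4, 4), 1, branch(4, 1, y)))) ≐ q(branch(1, y1, z)).
Bind p := op(e, 4); substituting into the remaining equation gives: q(branch(y, op(k, e), branch(branch(op(e, 4), 4, 4), 1, branch(4, 1, y)))) ≐ q(branch(1, y1, z)).
Decompose q/1: branch(y, op(k, e), branch(branch(op(e, 4), 4, 4), 1, branch(4, 1, y))) ≐ branch(1, y1, z).
Decompose branch/3: y ≐ 1,  op(k, e) ≐ y1,  branch(branch(op(e, 4), 4, 4), 1, branch(4, 1, y)) ≐ z.
Bind y := 1; substituting into the one remaining equation that mentions y gives: branch(branch(op(e, 4), 4, 4), 1, branch(4, 1, 1)) ≐ z.
Bind y1 := op(k, e); no other remaining equation mentions y1.
Bind z := branch(branch(op(e, 4), 4, 4), 1, branch(4, 1, 1)).
No equations remain and no clash or occurs-check failure arose, so a unifier exists.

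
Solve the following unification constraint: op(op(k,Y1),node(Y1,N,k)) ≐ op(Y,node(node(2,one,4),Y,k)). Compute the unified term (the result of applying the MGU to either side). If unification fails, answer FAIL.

op(op(k,node(2,one,4)),node(node(2,one,4),op(k,node(2,one,4)),k))

Decompose op/2: op(k,Y1) ≐ Y,  node(Y1,N,k) ≐ node(node(2,one,4),Y,k).
Bind Y := op(k,Y1); substituting into the remaining equation gives: node(Y1,N,k) ≐ node(node(2,one,4),op(k,Y1),k).
Decompose node/3: Y1 ≐ node(2,one,4),  N ≐ op(k,Y1),  k ≐ k.
Bind Y1 := node(2,one,4); substituting into the one remaining equation that mentions Y1 gives: N ≐ op(k,node(2,one,4)). Substituting into the earlier binding gives Y := op(k,node(2,one,4)).
Bind N := op(k,node(2,one,4)); no other remaining equation mentions N.
Delete trivial equation k ≐ k.
Applying the MGU to either side gives op(op(k,node(2,one,4)),node(node(2,one,4),op(k,node(2,one,4)),k)).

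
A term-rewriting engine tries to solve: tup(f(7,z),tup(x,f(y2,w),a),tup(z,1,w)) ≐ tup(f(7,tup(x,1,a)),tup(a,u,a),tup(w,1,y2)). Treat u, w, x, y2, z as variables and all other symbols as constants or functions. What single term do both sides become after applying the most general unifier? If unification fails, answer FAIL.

tup(f(7,tup(a,1,a)),tup(a,f(tup(a,1,a),tup(a,1,a)),a),tup(tup(a,1,a),1,tup(a,1,a)))

Decompose tup/3: f(7,z) ≐ f(7,tup(x,1,a)),  tup(x,f(y2,w),a) ≐ tup(a,u,a),  tup(z,1,w) ≐ tup(w,1,y2).
Decompose f/2: 7 ≐ 7,  z ≐ tup(x,1,a).
Delete trivial equation 7 ≐ 7.
Bind z := tup(x,1,a); substituting into the one remaining equation that mentions z gives: tup(tup(x,1,a),1,w) ≐ tup(w,1,y2).
Decompose tup/3: x ≐ a,  f(y2,w) ≐ u,  a ≐ a.
Bind x := a; substituting into the one remaining equation that mentions x gives: tup(tup(a,1,a),1,w) ≐ tup(w,1,y2). Substituting into the earlier binding gives z := tup(a,1,a).
Bind u := f(y2,w); no other remaining equation mentions u.
Delete trivial equation a ≐ a.
Decompose tup/3: tup(a,1,a) ≐ w,  1 ≐ 1,  w ≐ y2.
Bind w := tup(a,1,a); substituting into the one remaining equation that mentions w gives: tup(a,1,a) ≐ y2. Substituting into the earlier binding gives u := f(y2,tup(a,1,a)).
Delete trivial equation 1 ≐ 1.
Bind y2 := tup(a,1,a). Substituting into the earlier binding gives u := f(tup(a,1,a),tup(a,1,a)).
Applying the MGU to either side gives tup(f(7,tup(a,1,a)),tup(a,f(tup(a,1,a),tup(a,1,a)),a),tup(tup(a,1,a),1,tup(a,1,a))).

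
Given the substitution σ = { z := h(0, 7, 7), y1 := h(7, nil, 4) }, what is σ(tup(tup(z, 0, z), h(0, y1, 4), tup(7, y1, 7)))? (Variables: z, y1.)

Replace each occurrence of z with h(0, 7, 7).
Replace each occurrence of y1 with h(7, nil, 4).
Result: tup(tup(h(0, 7, 7), 0, h(0, 7, 7)), h(0, h(7, nil, 4), 4), tup(7, h(7, nil, 4), 7)).

tup(tup(h(0, 7, 7), 0, h(0, 7, 7)), h(0, h(7, nil, 4), 4), tup(7, h(7, nil, 4), 7))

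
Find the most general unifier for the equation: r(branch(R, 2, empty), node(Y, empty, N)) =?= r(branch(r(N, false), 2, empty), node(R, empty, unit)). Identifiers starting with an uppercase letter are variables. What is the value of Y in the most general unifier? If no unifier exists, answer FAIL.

r(unit, false)

Decompose r/2: branch(R, 2, empty) =?= branch(r(N, false), 2, empty),  node(Y, empty, N) =?= node(R, empty, unit).
Decompose branch/3: R =?= r(N, false),  2 =?= 2,  empty =?= empty.
Bind R := r(N, false); substituting into the one remaining equation that mentions R gives: node(Y, empty, N) =?= node(r(N, false), empty, unit).
Delete trivial equation 2 =?= 2.
Delete trivial equation empty =?= empty.
Decompose node/3: Y =?= r(N, false),  empty =?= empty,  N =?= unit.
Bind Y := r(N, false); no other remaining equation mentions Y.
Delete trivial equation empty =?= empty.
Bind N := unit. Substituting into the earlier bindings gives R := r(unit, false), Y := r(unit, false).
MGU = { R -> r(unit, false), Y -> r(unit, false), N -> unit }, so Y -> r(unit, false).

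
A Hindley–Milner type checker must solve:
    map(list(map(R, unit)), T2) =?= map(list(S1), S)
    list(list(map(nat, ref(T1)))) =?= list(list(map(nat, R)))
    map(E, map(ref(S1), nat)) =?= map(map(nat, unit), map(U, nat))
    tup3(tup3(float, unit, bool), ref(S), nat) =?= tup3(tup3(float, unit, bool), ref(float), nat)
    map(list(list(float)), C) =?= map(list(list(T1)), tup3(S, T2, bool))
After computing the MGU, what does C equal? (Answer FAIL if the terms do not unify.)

tup3(float, float, bool)

Decompose map/2: list(map(R, unit)) =?= list(S1),  T2 =?= S.
Decompose list/1: map(R, unit) =?= S1.
Bind S1 := map(R, unit); substituting into the one remaining equation that mentions S1 gives: map(E, map(ref(map(R, unit)), nat)) =?= map(map(nat, unit), map(U, nat)).
Bind T2 := S; substituting into the one remaining equation that mentions T2 gives: map(list(list(float)), C) =?= map(list(list(T1)), tup3(S, S, bool)).
Decompose list/1: list(map(nat, ref(T1))) =?= list(map(nat, R)).
Decompose list/1: map(nat, ref(T1)) =?= map(nat, R).
Decompose map/2: nat =?= nat,  ref(T1) =?= R.
Delete trivial equation nat =?= nat.
Bind R := ref(T1); substituting into the one remaining equation that mentions R gives: map(E, map(ref(map(ref(T1), unit)), nat)) =?= map(map(nat, unit), map(U, nat)). Substituting into the earlier binding gives S1 := map(ref(T1), unit).
Decompose map/2: E =?= map(nat, unit),  map(ref(map(ref(T1), unit)), nat) =?= map(U, nat).
Bind E := map(nat, unit); no other remaining equation mentions E.
Decompose map/2: ref(map(ref(T1), unit)) =?= U,  nat =?= nat.
Bind U := ref(map(ref(T1), unit)); no other remaining equation mentions U.
Delete trivial equation nat =?= nat.
Decompose tup3/3: tup3(float, unit, bool) =?= tup3(float, unit, bool),  ref(S) =?= ref(float),  nat =?= nat.
Delete trivial equation tup3(float, unit, bool) =?= tup3(float, unit, bool).
Decompose ref/1: S =?= float.
Bind S := float; substituting into the one remaining equation that mentions S gives: map(list(list(float)), C) =?= map(list(list(T1)), tup3(float, float, bool)). Substituting into the earlier binding gives T2 := float.
Delete trivial equation nat =?= nat.
Decompose map/2: list(list(float)) =?= list(list(T1)),  C =?= tup3(float, float, bool).
Decompose list/1: list(float) =?= list(T1).
Decompose list/1: float =?= T1.
Bind T1 := float; no other remaining equation mentions T1. Substituting into the earlier bindings gives S1 := map(ref(float), unit), R := ref(float), U := ref(map(ref(float), unit)).
Bind C := tup3(float, float, bool).
MGU = { S1 ↦ map(ref(float), unit), T2 ↦ float, R ↦ ref(float), E ↦ map(nat, unit), U ↦ ref(map(ref(float), unit)), S ↦ float, T1 ↦ float, C ↦ tup3(float, float, bool) }, so C ↦ tup3(float, float, bool).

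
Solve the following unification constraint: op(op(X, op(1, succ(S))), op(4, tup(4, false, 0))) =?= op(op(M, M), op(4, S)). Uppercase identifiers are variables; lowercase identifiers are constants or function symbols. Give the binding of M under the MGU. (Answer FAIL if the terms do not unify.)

op(1, succ(tup(4, false, 0)))

Decompose op/2: op(X, op(1, succ(S))) =?= op(M, M),  op(4, tup(4, false, 0)) =?= op(4, S).
Decompose op/2: X =?= M,  op(1, succ(S)) =?= M.
Bind X := M; no other remaining equation mentions X.
Bind M := op(1, succ(S)); no other remaining equation mentions M. Substituting into the earlier binding gives X := op(1, succ(S)).
Decompose op/2: 4 =?= 4,  tup(4, false, 0) =?= S.
Delete trivial equation 4 =?= 4.
Bind S := tup(4, false, 0). Substituting into the earlier bindings gives X := op(1, succ(tup(4, false, 0))), M := op(1, succ(tup(4, false, 0))).
MGU = { X := op(1, succ(tup(4, false, 0))), M := op(1, succ(tup(4, false, 0))), S := tup(4, false, 0) }, so M := op(1, succ(tup(4, false, 0))).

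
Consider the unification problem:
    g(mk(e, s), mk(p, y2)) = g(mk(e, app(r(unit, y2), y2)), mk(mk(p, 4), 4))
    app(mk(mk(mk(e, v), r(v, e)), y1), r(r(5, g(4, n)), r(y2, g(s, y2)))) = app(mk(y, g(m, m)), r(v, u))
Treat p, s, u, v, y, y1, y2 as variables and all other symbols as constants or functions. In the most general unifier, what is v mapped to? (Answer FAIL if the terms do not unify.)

Decompose g/2: mk(e, s) = mk(e, app(r(unit, y2), y2)),  mk(p, y2) = mk(mk(p, 4), 4).
Decompose mk/2: e = e,  s = app(r(unit, y2), y2).
Delete trivial equation e = e.
Bind s := app(r(unit, y2), y2); substituting into the one remaining equation that mentions s gives: app(mk(mk(mk(e, v), r(v, e)), y1), r(r(5, g(4, n)), r(y2, g(app(r(unit, y2), y2), y2)))) = app(mk(y, g(m, m)), r(v, u)).
Decompose mk/2: p = mk(p, 4),  y2 = 4.
Occurs check fails: p occurs in mk(p, 4); the equation p = mk(p, 4) has no finite solution.

FAIL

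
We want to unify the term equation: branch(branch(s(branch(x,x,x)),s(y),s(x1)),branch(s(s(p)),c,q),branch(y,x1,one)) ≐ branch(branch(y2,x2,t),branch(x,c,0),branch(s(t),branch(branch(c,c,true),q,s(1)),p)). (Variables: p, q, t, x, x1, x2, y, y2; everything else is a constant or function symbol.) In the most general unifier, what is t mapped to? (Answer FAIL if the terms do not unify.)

Decompose branch/3: branch(s(branch(x,x,x)),s(y),s(x1)) ≐ branch(y2,x2,t),  branch(s(s(p)),c,q) ≐ branch(x,c,0),  branch(y,x1,one) ≐ branch(s(t),branch(branch(c,c,true),q,s(1)),p).
Decompose branch/3: s(branch(x,x,x)) ≐ y2,  s(y) ≐ x2,  s(x1) ≐ t.
Bind y2 := s(branch(x,x,x)); no other remaining equation mentions y2.
Bind x2 := s(y); no other remaining equation mentions x2.
Bind t := s(x1); substituting into the one remaining equation that mentions t gives: branch(y,x1,one) ≐ branch(s(s(x1)),branch(branch(c,c,true),q,s(1)),p).
Decompose branch/3: s(s(p)) ≐ x,  c ≐ c,  q ≐ 0.
Bind x := s(s(p)); no other remaining equation mentions x. Substituting into the earlier binding gives y2 := s(branch(s(s(p)),s(s(p)),s(s(p)))).
Delete trivial equation c ≐ c.
Bind q := 0; substituting into the remaining equation gives: branch(y,x1,one) ≐ branch(s(s(x1)),branch(branch(c,c,true),0,s(1)),p).
Decompose branch/3: y ≐ s(s(x1)),  x1 ≐ branch(branch(c,c,true),0,s(1)),  one ≐ p.
Bind y := s(s(x1)); no other remaining equation mentions y. Substituting into the earlier binding gives x2 := s(s(s(x1))).
Bind x1 := branch(branch(c,c,true),0,s(1)); no other remaining equation mentions x1. Substituting into the earlier bindings gives x2 := s(s(s(branch(branch(c,c,true),0,s(1))))), t := s(branch(branch(c,c,true),0,s(1))), y := s(s(branch(branch(c,c,true),0,s(1)))).
Bind p := one. Substituting into the earlier bindings gives y2 := s(branch(s(s(one)),s(s(one)),s(s(one)))), x := s(s(one)).
MGU = { y2 -> s(branch(s(s(one)),s(s(one)),s(s(one)))), x2 -> s(s(s(branch(branch(c,c,true),0,s(1))))), t -> s(branch(branch(c,c,true),0,s(1))), x -> s(s(one)), q -> 0, y -> s(s(branch(branch(c,c,true),0,s(1)))), x1 -> branch(branch(c,c,true),0,s(1)), p -> one }, so t -> s(branch(branch(c,c,true),0,s(1))).

s(branch(branch(c,c,true),0,s(1)))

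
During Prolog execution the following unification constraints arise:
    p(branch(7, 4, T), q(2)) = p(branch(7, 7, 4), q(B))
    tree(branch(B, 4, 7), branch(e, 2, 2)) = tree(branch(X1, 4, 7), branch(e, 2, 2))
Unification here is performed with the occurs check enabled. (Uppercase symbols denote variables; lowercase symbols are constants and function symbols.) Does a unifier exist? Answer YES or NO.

NO

Decompose p/2: branch(7, 4, T) = branch(7, 7, 4),  q(2) = q(B).
Decompose branch/3: 7 = 7,  4 = 7,  T = 4.
Delete trivial equation 7 = 7.
Clash: constants 4 and 7 differ; no unifier exists.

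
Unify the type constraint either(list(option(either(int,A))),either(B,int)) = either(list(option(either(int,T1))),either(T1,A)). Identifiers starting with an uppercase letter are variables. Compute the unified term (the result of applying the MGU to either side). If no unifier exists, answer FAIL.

Decompose either/2: list(option(either(int,A))) = list(option(either(int,T1))),  either(B,int) = either(T1,A).
Decompose list/1: option(either(int,A)) = option(either(int,T1)).
Decompose option/1: either(int,A) = either(int,T1).
Decompose either/2: int = int,  A = T1.
Delete trivial equation int = int.
Bind A := T1; substituting into the remaining equation gives: either(B,int) = either(T1,T1).
Decompose either/2: B = T1,  int = T1.
Bind B := T1; no other remaining equation mentions B.
Bind T1 := int. Substituting into the earlier bindings gives A := int, B := int.
Applying the MGU to either side gives either(list(option(either(int,int))),either(int,int)).

either(list(option(either(int,int))),either(int,int))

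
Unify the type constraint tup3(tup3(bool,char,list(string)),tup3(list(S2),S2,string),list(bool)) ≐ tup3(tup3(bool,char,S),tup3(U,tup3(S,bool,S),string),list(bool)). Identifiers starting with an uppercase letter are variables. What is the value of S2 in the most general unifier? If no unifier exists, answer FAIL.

Decompose tup3/3: tup3(bool,char,list(string)) ≐ tup3(bool,char,S),  tup3(list(S2),S2,string) ≐ tup3(U,tup3(S,bool,S),string),  list(bool) ≐ list(bool).
Decompose tup3/3: bool ≐ bool,  char ≐ char,  list(string) ≐ S.
Delete trivial equation bool ≐ bool.
Delete trivial equation char ≐ char.
Bind S := list(string); substituting into the one remaining equation that mentions S gives: tup3(list(S2),S2,string) ≐ tup3(U,tup3(list(string),bool,list(string)),string).
Decompose tup3/3: list(S2) ≐ U,  S2 ≐ tup3(list(string),bool,list(string)),  string ≐ string.
Bind U := list(S2); no other remaining equation mentions U.
Bind S2 := tup3(list(string),bool,list(string)); no other remaining equation mentions S2. Substituting into the earlier binding gives U := list(tup3(list(string),bool,list(string))).
Delete trivial equation string ≐ string.
Delete trivial equation list(bool) ≐ list(bool).
MGU = { S ↦ list(string), U ↦ list(tup3(list(string),bool,list(string))), S2 ↦ tup3(list(string),bool,list(string)) }, so S2 ↦ tup3(list(string),bool,list(string)).

tup3(list(string),bool,list(string))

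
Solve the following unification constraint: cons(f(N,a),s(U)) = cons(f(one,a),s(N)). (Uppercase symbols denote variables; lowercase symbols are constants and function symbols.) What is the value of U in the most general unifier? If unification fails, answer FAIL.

Decompose cons/2: f(N,a) = f(one,a),  s(U) = s(N).
Decompose f/2: N = one,  a = a.
Bind N := one; substituting into the one remaining equation that mentions N gives: s(U) = s(one).
Delete trivial equation a = a.
Decompose s/1: U = one.
Bind U := one.
MGU = { N := one, U := one }, so U := one.

one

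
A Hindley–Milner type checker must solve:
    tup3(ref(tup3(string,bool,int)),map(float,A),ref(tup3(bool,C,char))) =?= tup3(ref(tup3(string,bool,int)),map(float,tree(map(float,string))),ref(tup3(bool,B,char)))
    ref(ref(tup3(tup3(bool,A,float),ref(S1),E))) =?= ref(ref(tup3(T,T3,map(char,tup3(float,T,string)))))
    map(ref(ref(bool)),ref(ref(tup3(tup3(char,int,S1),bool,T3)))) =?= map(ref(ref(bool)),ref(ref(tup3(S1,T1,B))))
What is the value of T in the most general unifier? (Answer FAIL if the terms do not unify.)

Decompose tup3/3: ref(tup3(string,bool,int)) =?= ref(tup3(string,bool,int)),  map(float,A) =?= map(float,tree(map(float,string))),  ref(tup3(bool,C,char)) =?= ref(tup3(bool,B,char)).
Delete trivial equation ref(tup3(string,bool,int)) =?= ref(tup3(string,bool,int)).
Decompose map/2: float =?= float,  A =?= tree(map(float,string)).
Delete trivial equation float =?= float.
Bind A := tree(map(float,string)); substituting into the one remaining equation that mentions A gives: ref(ref(tup3(tup3(bool,tree(map(float,string)),float),ref(S1),E))) =?= ref(ref(tup3(T,T3,map(char,tup3(float,T,string))))).
Decompose ref/1: tup3(bool,C,char) =?= tup3(bool,B,char).
Decompose tup3/3: bool =?= bool,  C =?= B,  char =?= char.
Delete trivial equation bool =?= bool.
Bind C := B; no other remaining equation mentions C.
Delete trivial equation char =?= char.
Decompose ref/1: ref(tup3(tup3(bool,tree(map(float,string)),float),ref(S1),E)) =?= ref(tup3(T,T3,map(char,tup3(float,T,string)))).
Decompose ref/1: tup3(tup3(bool,tree(map(float,string)),float),ref(S1),E) =?= tup3(T,T3,map(char,tup3(float,T,string))).
Decompose tup3/3: tup3(bool,tree(map(float,string)),float) =?= T,  ref(S1) =?= T3,  E =?= map(char,tup3(float,T,string)).
Bind T := tup3(bool,tree(map(float,string)),float); substituting into the one remaining equation that mentions T gives: E =?= map(char,tup3(float,tup3(bool,tree(map(float,string)),float),string)).
Bind T3 := ref(S1); substituting into the one remaining equation that mentions T3 gives: map(ref(ref(bool)),ref(ref(tup3(tup3(char,int,S1),bool,ref(S1))))) =?= map(ref(ref(bool)),ref(ref(tup3(S1,T1,B)))).
Bind E := map(char,tup3(float,tup3(bool,tree(map(float,string)),float),string)); no other remaining equation mentions E.
Decompose map/2: ref(ref(bool)) =?= ref(ref(bool)),  ref(ref(tup3(tup3(char,int,S1),bool,ref(S1)))) =?= ref(ref(tup3(S1,T1,B))).
Delete trivial equation ref(ref(bool)) =?= ref(ref(bool)).
Decompose ref/1: ref(tup3(tup3(char,int,S1),bool,ref(S1))) =?= ref(tup3(S1,T1,B)).
Decompose ref/1: tup3(tup3(char,int,S1),bool,ref(S1)) =?= tup3(S1,T1,B).
Decompose tup3/3: tup3(char,int,S1) =?= S1,  bool =?= T1,  ref(S1) =?= B.
Occurs check fails: S1 occurs in tup3(char,int,S1); the equation S1 =?= tup3(char,int,S1) has no finite solution.

FAIL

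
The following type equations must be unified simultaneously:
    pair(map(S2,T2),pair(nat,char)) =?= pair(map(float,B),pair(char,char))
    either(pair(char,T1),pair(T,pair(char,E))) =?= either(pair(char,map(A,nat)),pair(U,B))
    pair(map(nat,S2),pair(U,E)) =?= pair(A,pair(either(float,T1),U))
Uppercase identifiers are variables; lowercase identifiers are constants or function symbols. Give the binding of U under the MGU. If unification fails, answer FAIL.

FAIL

Decompose pair/2: map(S2,T2) =?= map(float,B),  pair(nat,char) =?= pair(char,char).
Decompose map/2: S2 =?= float,  T2 =?= B.
Bind S2 := float; substituting into the one remaining equation that mentions S2 gives: pair(map(nat,float),pair(U,E)) =?= pair(A,pair(either(float,T1),U)).
Bind T2 := B; no other remaining equation mentions T2.
Decompose pair/2: nat =?= char,  char =?= char.
Clash: constants nat and char differ; no unifier exists.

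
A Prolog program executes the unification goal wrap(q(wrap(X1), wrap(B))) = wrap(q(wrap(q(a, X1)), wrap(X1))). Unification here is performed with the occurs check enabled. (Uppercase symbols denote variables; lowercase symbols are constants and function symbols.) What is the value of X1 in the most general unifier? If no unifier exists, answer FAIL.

Decompose wrap/1: q(wrap(X1), wrap(B)) = q(wrap(q(a, X1)), wrap(X1)).
Decompose q/2: wrap(X1) = wrap(q(a, X1)),  wrap(B) = wrap(X1).
Decompose wrap/1: X1 = q(a, X1).
Occurs check fails: X1 occurs in q(a, X1); the equation X1 = q(a, X1) has no finite solution.

FAIL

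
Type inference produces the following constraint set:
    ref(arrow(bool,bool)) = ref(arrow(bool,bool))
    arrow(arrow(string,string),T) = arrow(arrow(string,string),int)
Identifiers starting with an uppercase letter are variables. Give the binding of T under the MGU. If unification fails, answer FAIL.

Delete trivial equation ref(arrow(bool,bool)) = ref(arrow(bool,bool)).
Decompose arrow/2: arrow(string,string) = arrow(string,string),  T = int.
Delete trivial equation arrow(string,string) = arrow(string,string).
Bind T := int.
MGU = { T -> int }, so T -> int.

int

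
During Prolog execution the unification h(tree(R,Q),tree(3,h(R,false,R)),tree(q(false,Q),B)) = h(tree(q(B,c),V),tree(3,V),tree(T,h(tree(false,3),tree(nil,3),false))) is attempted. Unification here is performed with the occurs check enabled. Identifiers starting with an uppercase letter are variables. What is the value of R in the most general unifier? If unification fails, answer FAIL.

q(h(tree(false,3),tree(nil,3),false),c)

Decompose h/3: tree(R,Q) = tree(q(B,c),V),  tree(3,h(R,false,R)) = tree(3,V),  tree(q(false,Q),B) = tree(T,h(tree(false,3),tree(nil,3),false)).
Decompose tree/2: R = q(B,c),  Q = V.
Bind R := q(B,c); substituting into the one remaining equation that mentions R gives: tree(3,h(q(B,c),false,q(B,c))) = tree(3,V).
Bind Q := V; substituting into the one remaining equation that mentions Q gives: tree(q(false,V),B) = tree(T,h(tree(false,3),tree(nil,3),false)).
Decompose tree/2: 3 = 3,  h(q(B,c),false,q(B,c)) = V.
Delete trivial equation 3 = 3.
Bind V := h(q(B,c),false,q(B,c)); substituting into the remaining equation gives: tree(q(false,h(q(B,c),false,q(B,c))),B) = tree(T,h(tree(false,3),tree(nil,3),false)). Substituting into the earlier binding gives Q := h(q(B,c),false,q(B,c)).
Decompose tree/2: q(false,h(q(B,c),false,q(B,c))) = T,  B = h(tree(false,3),tree(nil,3),false).
Bind T := q(false,h(q(B,c),false,q(B,c))); no other remaining equation mentions T.
Bind B := h(tree(false,3),tree(nil,3),false). Substituting into the earlier bindings gives R := q(h(tree(false,3),tree(nil,3),false),c), Q := h(q(h(tree(false,3),tree(nil,3),false),c),false,q(h(tree(false,3),tree(nil,3),false),c)), V := h(q(h(tree(false,3),tree(nil,3),false),c),false,q(h(tree(false,3),tree(nil,3),false),c)), T := q(false,h(q(h(tree(false,3),tree(nil,3),false),c),false,q(h(tree(false,3),tree(nil,3),false),c))).
MGU = { R -> q(h(tree(false,3),tree(nil,3),false),c), Q -> h(q(h(tree(false,3),tree(nil,3),false),c),false,q(h(tree(false,3),tree(nil,3),false),c)), V -> h(q(h(tree(false,3),tree(nil,3),false),c),false,q(h(tree(false,3),tree(nil,3),false),c)), T -> q(false,h(q(h(tree(false,3),tree(nil,3),false),c),false,q(h(tree(false,3),tree(nil,3),false),c))), B -> h(tree(false,3),tree(nil,3),false) }, so R -> q(h(tree(false,3),tree(nil,3),false),c).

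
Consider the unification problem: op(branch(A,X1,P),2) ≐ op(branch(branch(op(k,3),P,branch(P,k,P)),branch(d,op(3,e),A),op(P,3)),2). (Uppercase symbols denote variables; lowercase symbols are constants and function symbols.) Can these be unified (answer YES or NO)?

Decompose op/2: branch(A,X1,P) ≐ branch(branch(op(k,3),P,branch(P,k,P)),branch(d,op(3,e),A),op(P,3)),  2 ≐ 2.
Decompose branch/3: A ≐ branch(op(k,3),P,branch(P,k,P)),  X1 ≐ branch(d,op(3,e),A),  P ≐ op(P,3).
Bind A := branch(op(k,3),P,branch(P,k,P)); substituting into the one remaining equation that mentions A gives: X1 ≐ branch(d,op(3,e),branch(op(k,3),P,branch(P,k,P))).
Bind X1 := branch(d,op(3,e),branch(op(k,3),P,branch(P,k,P))); no other remaining equation mentions X1.
Occurs check fails: P occurs in op(P,3); the equation P ≐ op(P,3) has no finite solution.

NO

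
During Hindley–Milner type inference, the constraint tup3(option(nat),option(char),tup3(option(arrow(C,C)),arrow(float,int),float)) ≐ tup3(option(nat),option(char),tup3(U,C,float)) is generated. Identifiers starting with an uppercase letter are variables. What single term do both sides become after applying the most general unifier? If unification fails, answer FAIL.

tup3(option(nat),option(char),tup3(option(arrow(arrow(float,int),arrow(float,int))),arrow(float,int),float))

Decompose tup3/3: option(nat) ≐ option(nat),  option(char) ≐ option(char),  tup3(option(arrow(C,C)),arrow(float,int),float) ≐ tup3(U,C,float).
Delete trivial equation option(nat) ≐ option(nat).
Delete trivial equation option(char) ≐ option(char).
Decompose tup3/3: option(arrow(C,C)) ≐ U,  arrow(float,int) ≐ C,  float ≐ float.
Bind U := option(arrow(C,C)); no other remaining equation mentions U.
Bind C := arrow(float,int); no other remaining equation mentions C. Substituting into the earlier binding gives U := option(arrow(arrow(float,int),arrow(float,int))).
Delete trivial equation float ≐ float.
Applying the MGU to either side gives tup3(option(nat),option(char),tup3(option(arrow(arrow(float,int),arrow(float,int))),arrow(float,int),float)).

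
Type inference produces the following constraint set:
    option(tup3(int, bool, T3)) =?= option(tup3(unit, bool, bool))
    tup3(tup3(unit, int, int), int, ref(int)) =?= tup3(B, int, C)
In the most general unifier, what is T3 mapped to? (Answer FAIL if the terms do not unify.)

FAIL

Decompose option/1: tup3(int, bool, T3) =?= tup3(unit, bool, bool).
Decompose tup3/3: int =?= unit,  bool =?= bool,  T3 =?= bool.
Clash: constants int and unit differ; no unifier exists.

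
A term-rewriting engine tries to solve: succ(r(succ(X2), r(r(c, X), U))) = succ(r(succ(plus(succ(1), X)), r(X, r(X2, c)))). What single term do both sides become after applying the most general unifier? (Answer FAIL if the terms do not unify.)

FAIL

Decompose succ/1: r(succ(X2), r(r(c, X), U)) = r(succ(plus(succ(1), X)), r(X, r(X2, c))).
Decompose r/2: succ(X2) = succ(plus(succ(1), X)),  r(r(c, X), U) = r(X, r(X2, c)).
Decompose succ/1: X2 = plus(succ(1), X).
Bind X2 := plus(succ(1), X); substituting into the remaining equation gives: r(r(c, X), U) = r(X, r(plus(succ(1), X), c)).
Decompose r/2: r(c, X) = X,  U = r(plus(succ(1), X), c).
Occurs check fails: X occurs in r(c, X); the equation X = r(c, X) has no finite solution.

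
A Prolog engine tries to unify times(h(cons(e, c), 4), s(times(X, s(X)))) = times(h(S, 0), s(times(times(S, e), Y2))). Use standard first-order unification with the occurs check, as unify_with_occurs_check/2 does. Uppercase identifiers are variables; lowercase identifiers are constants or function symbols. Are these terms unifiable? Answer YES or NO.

NO

Decompose times/2: h(cons(e, c), 4) = h(S, 0),  s(times(X, s(X))) = s(times(times(S, e), Y2)).
Decompose h/2: cons(e, c) = S,  4 = 0.
Bind S := cons(e, c); substituting into the one remaining equation that mentions S gives: s(times(X, s(X))) = s(times(times(cons(e, c), e), Y2)).
Clash: constants 4 and 0 differ; no unifier exists.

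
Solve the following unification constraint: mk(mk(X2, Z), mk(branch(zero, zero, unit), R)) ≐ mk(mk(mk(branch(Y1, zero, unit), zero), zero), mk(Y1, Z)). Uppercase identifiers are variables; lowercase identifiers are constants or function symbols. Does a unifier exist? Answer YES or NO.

Decompose mk/2: mk(X2, Z) ≐ mk(mk(branch(Y1, zero, unit), zero), zero),  mk(branch(zero, zero, unit), R) ≐ mk(Y1, Z).
Decompose mk/2: X2 ≐ mk(branch(Y1, zero, unit), zero),  Z ≐ zero.
Bind X2 := mk(branch(Y1, zero, unit), zero); no other remaining equation mentions X2.
Bind Z := zero; substituting into the remaining equation gives: mk(branch(zero, zero, unit), R) ≐ mk(Y1, zero).
Decompose mk/2: branch(zero, zero, unit) ≐ Y1,  R ≐ zero.
Bind Y1 := branch(zero, zero, unit); no other remaining equation mentions Y1. Substituting into the earlier binding gives X2 := mk(branch(branch(zero, zero, unit), zero, unit), zero).
Bind R := zero.
No equations remain and no clash or occurs-check failure arose, so a unifier exists.

YES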